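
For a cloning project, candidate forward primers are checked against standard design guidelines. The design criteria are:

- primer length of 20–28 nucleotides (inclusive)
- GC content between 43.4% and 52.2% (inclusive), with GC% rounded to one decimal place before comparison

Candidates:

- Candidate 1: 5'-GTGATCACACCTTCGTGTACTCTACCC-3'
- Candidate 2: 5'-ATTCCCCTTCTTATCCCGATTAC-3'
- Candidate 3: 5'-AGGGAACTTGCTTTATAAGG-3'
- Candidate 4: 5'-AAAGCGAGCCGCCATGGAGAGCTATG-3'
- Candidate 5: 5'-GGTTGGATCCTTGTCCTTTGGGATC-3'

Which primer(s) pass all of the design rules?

Candidate 1, Candidate 2 and Candidate 5.

Candidate 1 (27 nt, A=5 T=8 G=4 C=10): length 27 ✓; GC 14/27 = 51.9% ✓ — passes.
Candidate 2 (23 nt, A=4 T=9 G=1 C=9): length 23 ✓; GC 10/23 = 43.5% ✓ — passes.
Candidate 3 (20 nt, A=6 T=6 G=6 C=2): length 20 ✓; GC 8/20 = 40.0%, outside 43.4–52.2% ✗ — fails.
Candidate 4 (26 nt, A=8 T=3 G=9 C=6): length 26 ✓; GC 15/26 = 57.7%, outside 43.4–52.2% ✗ — fails.
Candidate 5 (25 nt, A=2 T=10 G=8 C=5): length 25 ✓; GC 13/25 = 52.0% ✓ — passes.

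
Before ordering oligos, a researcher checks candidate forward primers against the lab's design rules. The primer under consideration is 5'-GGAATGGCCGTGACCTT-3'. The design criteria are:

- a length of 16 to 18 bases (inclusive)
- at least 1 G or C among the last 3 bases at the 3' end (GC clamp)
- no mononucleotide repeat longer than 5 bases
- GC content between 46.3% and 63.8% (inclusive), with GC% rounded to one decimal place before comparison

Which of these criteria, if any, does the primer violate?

Meets all criteria.

Base counts: A=3, T=4, G=6, C=4 (length 17).
length: length 17 ✓
GC clamp: 3' end CTT has 1 G/C ✓
homopolymer run: longest run = 2 ✓
GC content: GC 10/17 = 58.8% ✓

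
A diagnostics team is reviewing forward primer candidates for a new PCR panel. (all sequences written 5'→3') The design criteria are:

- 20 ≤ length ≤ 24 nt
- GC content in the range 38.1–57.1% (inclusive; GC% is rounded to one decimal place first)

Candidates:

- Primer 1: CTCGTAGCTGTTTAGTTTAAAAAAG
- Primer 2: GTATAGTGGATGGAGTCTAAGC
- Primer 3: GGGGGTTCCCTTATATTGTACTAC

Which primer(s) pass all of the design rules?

Primer 2 and Primer 3.

Primer 1 (25 nt, A=8 T=9 G=5 C=3): length 25, outside 20–24 ✗; GC 8/25 = 32.0%, outside 38.1–57.1% ✗ — fails.
Primer 2 (22 nt, A=6 T=6 G=8 C=2): length 22 ✓; GC 10/22 = 45.5% ✓ — passes.
Primer 3 (24 nt, A=4 T=9 G=6 C=5): length 24 ✓; GC 11/24 = 45.8% ✓ — passes.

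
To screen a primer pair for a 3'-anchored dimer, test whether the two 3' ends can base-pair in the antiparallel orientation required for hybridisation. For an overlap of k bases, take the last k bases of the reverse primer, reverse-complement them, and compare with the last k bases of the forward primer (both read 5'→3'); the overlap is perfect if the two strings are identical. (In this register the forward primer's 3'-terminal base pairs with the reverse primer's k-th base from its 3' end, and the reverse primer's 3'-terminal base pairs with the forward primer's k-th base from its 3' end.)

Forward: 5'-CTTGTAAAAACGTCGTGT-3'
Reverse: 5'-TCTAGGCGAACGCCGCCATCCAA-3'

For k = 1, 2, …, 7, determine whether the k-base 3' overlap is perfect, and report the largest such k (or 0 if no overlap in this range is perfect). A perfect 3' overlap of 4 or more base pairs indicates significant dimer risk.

Longest perfect overlap: 1 complementary base pair; below the dimer-risk threshold (threshold 4).

Last 7 bases (5'→3') — forward …GTCGTGT, reverse …CATCCAA.
Reverse complement of the reverse primer's last 7 bases: TTGGATG; its first k bases are the reverse complement of the reverse primer's last k bases, so a perfect k-base overlap needs the forward primer's last k bases to equal them.
Comparing (forward last k vs required): k=1: T vs T ✓; k=2: GT vs TT ✗; k=3: TGT vs TTG ✗; k=4: GTGT vs TTGG ✗; k=5: CGTGT vs TTGGA ✗; k=6: TCGTGT vs TTGGAT ✗; k=7: GTCGTGT vs TTGGATG ✗.
Only k = 1 is perfect, so the longest perfect 3' overlap is 1.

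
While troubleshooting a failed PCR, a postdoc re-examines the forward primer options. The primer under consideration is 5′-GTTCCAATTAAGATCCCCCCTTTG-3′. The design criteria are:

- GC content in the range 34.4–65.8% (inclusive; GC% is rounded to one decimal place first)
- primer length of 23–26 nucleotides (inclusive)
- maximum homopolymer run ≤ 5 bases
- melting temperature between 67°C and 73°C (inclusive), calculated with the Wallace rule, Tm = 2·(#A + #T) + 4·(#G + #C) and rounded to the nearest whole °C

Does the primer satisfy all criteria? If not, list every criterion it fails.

Fails: homopolymer run.

Base counts: A=5, T=8, G=3, C=8 (length 24).
GC content: GC 11/24 = 45.8% ✓
length: length 24 ✓
homopolymer run: longest run = 6, exceeds 5 ✗
Tm: Tm = 2·13 + 4·11 = 70°C ✓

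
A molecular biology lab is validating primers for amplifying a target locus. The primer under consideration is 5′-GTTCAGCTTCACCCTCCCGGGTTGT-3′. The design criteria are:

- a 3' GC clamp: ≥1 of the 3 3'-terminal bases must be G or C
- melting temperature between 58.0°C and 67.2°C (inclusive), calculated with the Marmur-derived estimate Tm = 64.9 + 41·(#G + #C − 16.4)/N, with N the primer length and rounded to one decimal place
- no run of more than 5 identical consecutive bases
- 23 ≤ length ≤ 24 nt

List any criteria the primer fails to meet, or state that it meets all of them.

Fails: length.

Base counts: A=2, T=8, G=6, C=9 (length 25).
GC clamp: 3' end TGT has 1 G/C ✓
Tm: Tm = 64.9 + 41·(15 − 16.4)/25 = 62.6°C ✓
homopolymer run: longest run = 3 ✓
length: length 25, outside 23–24 ✗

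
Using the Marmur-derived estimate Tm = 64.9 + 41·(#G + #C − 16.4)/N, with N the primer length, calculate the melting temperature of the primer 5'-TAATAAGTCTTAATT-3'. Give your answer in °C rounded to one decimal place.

Base counts: A=6, T=7, G=1, C=1; G+C = 2, N = 15.
Tm = 64.9 + 41·(2 − 16.4)/15 = 64.9 + -590.40/15 = 25.5°C.

25.5°C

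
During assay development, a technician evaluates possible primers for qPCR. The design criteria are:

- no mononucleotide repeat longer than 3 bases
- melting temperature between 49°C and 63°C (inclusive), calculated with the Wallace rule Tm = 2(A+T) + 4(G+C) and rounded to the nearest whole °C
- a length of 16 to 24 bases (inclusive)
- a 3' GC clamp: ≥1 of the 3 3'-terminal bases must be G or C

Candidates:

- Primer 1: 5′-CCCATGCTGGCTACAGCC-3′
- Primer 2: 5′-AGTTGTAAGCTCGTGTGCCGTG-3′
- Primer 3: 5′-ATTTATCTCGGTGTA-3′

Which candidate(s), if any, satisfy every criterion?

Primer 1 (18 nt, A=3 T=3 G=4 C=8): longest run = 3 ✓; Tm = 2·6 + 4·12 = 60°C ✓; length 18 ✓; 3' end GCC has 3 G/C ✓ — passes.
Primer 2 (22 nt, A=3 T=7 G=8 C=4): longest run = 2 ✓; Tm = 2·10 + 4·12 = 68°C, outside 49–63°C ✗; length 22 ✓; 3' end GTG has 2 G/C ✓ — fails.
Primer 3 (15 nt, A=3 T=7 G=3 C=2): longest run = 3 ✓; Tm = 2·10 + 4·5 = 40°C, outside 49–63°C ✗; length 15, outside 16–24 ✗; 3' end GTA has 1 G/C ✓ — fails.

Primer 1 only.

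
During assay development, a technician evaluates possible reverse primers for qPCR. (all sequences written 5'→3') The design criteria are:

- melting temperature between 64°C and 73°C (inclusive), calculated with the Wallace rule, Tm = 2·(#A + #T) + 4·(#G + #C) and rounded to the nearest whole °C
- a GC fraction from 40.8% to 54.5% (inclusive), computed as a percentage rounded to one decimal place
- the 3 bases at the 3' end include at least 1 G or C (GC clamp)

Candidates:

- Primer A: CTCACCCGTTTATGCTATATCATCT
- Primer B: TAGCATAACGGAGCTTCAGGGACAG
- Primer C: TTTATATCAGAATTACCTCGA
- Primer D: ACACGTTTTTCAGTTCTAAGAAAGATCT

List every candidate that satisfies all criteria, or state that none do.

Primer A (25 nt, A=5 T=10 G=2 C=8): Tm = 2·15 + 4·10 = 70°C ✓; GC 10/25 = 40.0%, outside 40.8–54.5% ✗; 3' end TCT has 1 G/C ✓ — fails.
Primer B (25 nt, A=8 T=4 G=8 C=5): Tm = 2·12 + 4·13 = 76°C, outside 64–73°C ✗; GC 13/25 = 52.0% ✓; 3' end CAG has 2 G/C ✓ — fails.
Primer C (21 nt, A=7 T=8 G=2 C=4): Tm = 2·15 + 4·6 = 54°C, outside 64–73°C ✗; GC 6/21 = 28.6%, outside 40.8–54.5% ✗; 3' end CGA has 2 G/C ✓ — fails.
Primer D (28 nt, A=9 T=10 G=4 C=5): Tm = 2·19 + 4·9 = 74°C, outside 64–73°C ✗; GC 9/28 = 32.1%, outside 40.8–54.5% ✗; 3' end TCT has 1 G/C ✓ — fails.

None of the candidates satisfy all criteria.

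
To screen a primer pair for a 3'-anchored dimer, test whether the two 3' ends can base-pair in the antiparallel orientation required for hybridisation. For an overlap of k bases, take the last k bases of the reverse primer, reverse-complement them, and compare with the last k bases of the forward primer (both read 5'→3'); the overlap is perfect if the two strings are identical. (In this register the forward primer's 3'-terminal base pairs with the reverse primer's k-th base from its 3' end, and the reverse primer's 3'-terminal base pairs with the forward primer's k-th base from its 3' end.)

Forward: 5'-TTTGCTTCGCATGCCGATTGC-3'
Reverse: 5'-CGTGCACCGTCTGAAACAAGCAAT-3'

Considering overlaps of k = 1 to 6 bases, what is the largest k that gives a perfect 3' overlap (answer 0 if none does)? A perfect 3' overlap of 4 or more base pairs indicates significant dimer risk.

Longest perfect overlap: 5 complementary base pairs; significant dimer risk (threshold 4).

Last 6 bases (5'→3') — forward …GATTGC, reverse …AGCAAT.
Reverse complement of the reverse primer's last 6 bases: ATTGCT; its first k bases are the reverse complement of the reverse primer's last k bases, so a perfect k-base overlap needs the forward primer's last k bases to equal them.
Comparing (forward last k vs required): k=1: C vs A ✗; k=2: GC vs AT ✗; k=3: TGC vs ATT ✗; k=4: TTGC vs ATTG ✗; k=5: ATTGC vs ATTGC ✓; k=6: GATTGC vs ATTGCT ✗.
Only k = 5 is perfect, so the longest perfect 3' overlap is 5.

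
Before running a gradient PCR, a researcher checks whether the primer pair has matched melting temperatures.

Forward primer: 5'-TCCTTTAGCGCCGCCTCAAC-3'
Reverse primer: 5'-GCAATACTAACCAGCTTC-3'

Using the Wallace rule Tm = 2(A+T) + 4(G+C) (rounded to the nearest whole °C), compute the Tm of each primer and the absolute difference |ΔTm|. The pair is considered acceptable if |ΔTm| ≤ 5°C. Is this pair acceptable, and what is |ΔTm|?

|ΔTm| = 12°C; the pair is not acceptable.

Forward: A=3 T=5 G=3 C=9 → Tm = 2·8 + 4·12 = 64°C.
Reverse: A=6 T=4 G=2 C=6 → Tm = 2·10 + 4·8 = 52°C.
|ΔTm| = |64 − 52| = 12°C, > 5°C.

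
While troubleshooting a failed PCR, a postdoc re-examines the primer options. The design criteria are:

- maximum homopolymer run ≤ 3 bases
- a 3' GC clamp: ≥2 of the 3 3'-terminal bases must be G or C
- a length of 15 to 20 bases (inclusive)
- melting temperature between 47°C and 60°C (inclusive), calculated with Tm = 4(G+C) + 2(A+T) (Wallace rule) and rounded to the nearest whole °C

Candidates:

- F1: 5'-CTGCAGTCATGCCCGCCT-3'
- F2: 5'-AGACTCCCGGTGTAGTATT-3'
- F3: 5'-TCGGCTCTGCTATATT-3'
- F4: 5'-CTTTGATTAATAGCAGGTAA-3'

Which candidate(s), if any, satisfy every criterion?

F1 (18 nt, A=2 T=4 G=4 C=8): longest run = 3 ✓; 3' end CCT has 2 G/C ✓; length 18 ✓; Tm = 2·6 + 4·12 = 60°C ✓ — passes.
F2 (19 nt, A=4 T=6 G=5 C=4): longest run = 3 ✓; 3' end ATT has 0 G/C, need ≥2 ✗; length 19 ✓; Tm = 2·10 + 4·9 = 56°C ✓ — fails.
F3 (16 nt, A=2 T=7 G=3 C=4): longest run = 2 ✓; 3' end ATT has 0 G/C, need ≥2 ✗; length 16 ✓; Tm = 2·9 + 4·7 = 46°C, outside 47–60°C ✗ — fails.
F4 (20 nt, A=7 T=7 G=4 C=2): longest run = 3 ✓; 3' end TAA has 0 G/C, need ≥2 ✗; length 20 ✓; Tm = 2·14 + 4·6 = 52°C ✓ — fails.

F1 only.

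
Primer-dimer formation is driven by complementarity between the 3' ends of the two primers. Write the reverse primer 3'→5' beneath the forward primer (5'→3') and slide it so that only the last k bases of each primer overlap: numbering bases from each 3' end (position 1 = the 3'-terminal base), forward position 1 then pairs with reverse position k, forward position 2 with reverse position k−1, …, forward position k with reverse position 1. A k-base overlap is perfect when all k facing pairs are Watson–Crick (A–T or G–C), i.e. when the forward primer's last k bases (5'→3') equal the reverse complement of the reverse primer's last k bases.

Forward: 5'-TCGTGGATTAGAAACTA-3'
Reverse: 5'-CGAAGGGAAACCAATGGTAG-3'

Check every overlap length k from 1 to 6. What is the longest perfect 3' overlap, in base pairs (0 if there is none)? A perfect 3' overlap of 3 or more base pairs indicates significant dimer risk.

Longest perfect overlap: 3 complementary base pairs; significant dimer risk (threshold 3).

Last 6 bases (5'→3') — forward …AAACTA, reverse …TGGTAG.
Reverse complement of the reverse primer's last 6 bases: CTACCA; its first k bases are the reverse complement of the reverse primer's last k bases, so a perfect k-base overlap needs the forward primer's last k bases to equal them.
Comparing (forward last k vs required): k=1: A vs C ✗; k=2: TA vs CT ✗; k=3: CTA vs CTA ✓; k=4: ACTA vs CTAC ✗; k=5: AACTA vs CTACC ✗; k=6: AAACTA vs CTACCA ✗.
Only k = 3 is perfect, so the longest perfect 3' overlap is 3.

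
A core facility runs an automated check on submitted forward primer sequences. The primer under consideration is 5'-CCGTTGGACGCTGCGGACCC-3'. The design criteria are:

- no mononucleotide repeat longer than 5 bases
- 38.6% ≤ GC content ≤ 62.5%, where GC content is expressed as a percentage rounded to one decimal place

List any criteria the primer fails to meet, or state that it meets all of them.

Fails: GC content.

Base counts: A=2, T=3, G=7, C=8 (length 20).
homopolymer run: longest run = 3 ✓
GC content: GC 15/20 = 75.0%, outside 38.6–62.5% ✗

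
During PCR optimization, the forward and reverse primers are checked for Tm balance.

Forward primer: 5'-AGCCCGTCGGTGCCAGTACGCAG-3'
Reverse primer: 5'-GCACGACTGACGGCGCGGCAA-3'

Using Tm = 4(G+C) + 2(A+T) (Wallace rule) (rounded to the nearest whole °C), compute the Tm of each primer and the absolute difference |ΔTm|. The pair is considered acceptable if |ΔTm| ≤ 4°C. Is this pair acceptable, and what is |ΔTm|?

Forward: A=4 T=3 G=8 C=8 → Tm = 2·7 + 4·16 = 78°C.
Reverse: A=5 T=1 G=8 C=7 → Tm = 2·6 + 4·15 = 72°C.
|ΔTm| = |78 − 72| = 6°C, > 4°C.

|ΔTm| = 6°C; the pair is not acceptable.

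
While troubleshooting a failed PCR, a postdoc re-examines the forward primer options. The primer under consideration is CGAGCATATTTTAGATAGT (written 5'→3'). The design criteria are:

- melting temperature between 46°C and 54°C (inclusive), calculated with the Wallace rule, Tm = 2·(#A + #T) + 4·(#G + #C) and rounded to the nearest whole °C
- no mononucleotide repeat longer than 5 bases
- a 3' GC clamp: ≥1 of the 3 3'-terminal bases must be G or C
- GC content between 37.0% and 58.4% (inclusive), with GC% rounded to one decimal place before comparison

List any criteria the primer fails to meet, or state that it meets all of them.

Base counts: A=6, T=7, G=4, C=2 (length 19).
Tm: Tm = 2·13 + 4·6 = 50°C ✓
homopolymer run: longest run = 4 ✓
GC clamp: 3' end AGT has 1 G/C ✓
GC content: GC 6/19 = 31.6%, outside 37.0–58.4% ✗

Fails: GC content.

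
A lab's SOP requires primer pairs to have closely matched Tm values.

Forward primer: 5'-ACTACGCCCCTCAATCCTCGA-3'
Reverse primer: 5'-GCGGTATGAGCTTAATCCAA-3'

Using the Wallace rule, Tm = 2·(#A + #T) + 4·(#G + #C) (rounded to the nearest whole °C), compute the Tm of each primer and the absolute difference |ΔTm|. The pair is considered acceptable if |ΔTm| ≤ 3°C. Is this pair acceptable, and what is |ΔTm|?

|ΔTm| = 8°C; the pair is not acceptable.

Forward: A=5 T=4 G=2 C=10 → Tm = 2·9 + 4·12 = 66°C.
Reverse: A=6 T=5 G=5 C=4 → Tm = 2·11 + 4·9 = 58°C.
|ΔTm| = |66 − 58| = 8°C, > 3°C.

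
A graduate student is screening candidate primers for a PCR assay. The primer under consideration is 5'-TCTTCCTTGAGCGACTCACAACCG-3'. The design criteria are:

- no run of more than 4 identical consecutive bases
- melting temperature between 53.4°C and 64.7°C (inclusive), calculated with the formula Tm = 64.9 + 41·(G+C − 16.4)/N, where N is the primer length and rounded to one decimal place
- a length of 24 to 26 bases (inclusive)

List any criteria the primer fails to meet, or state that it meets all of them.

Base counts: A=5, T=6, G=4, C=9 (length 24).
homopolymer run: longest run = 2 ✓
Tm: Tm = 64.9 + 41·(13 − 16.4)/24 = 59.1°C ✓
length: length 24 ✓

Meets all criteria.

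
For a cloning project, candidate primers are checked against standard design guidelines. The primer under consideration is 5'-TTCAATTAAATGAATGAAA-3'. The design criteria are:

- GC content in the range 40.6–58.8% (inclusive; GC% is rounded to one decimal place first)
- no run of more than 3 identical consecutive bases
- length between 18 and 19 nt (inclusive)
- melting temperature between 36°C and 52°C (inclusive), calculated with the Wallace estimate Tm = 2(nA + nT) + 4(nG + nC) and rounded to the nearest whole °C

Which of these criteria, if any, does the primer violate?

Base counts: A=10, T=6, G=2, C=1 (length 19).
GC content: GC 3/19 = 15.8%, outside 40.6–58.8% ✗
homopolymer run: longest run = 3 ✓
length: length 19 ✓
Tm: Tm = 2·16 + 4·3 = 44°C ✓

Fails: GC content.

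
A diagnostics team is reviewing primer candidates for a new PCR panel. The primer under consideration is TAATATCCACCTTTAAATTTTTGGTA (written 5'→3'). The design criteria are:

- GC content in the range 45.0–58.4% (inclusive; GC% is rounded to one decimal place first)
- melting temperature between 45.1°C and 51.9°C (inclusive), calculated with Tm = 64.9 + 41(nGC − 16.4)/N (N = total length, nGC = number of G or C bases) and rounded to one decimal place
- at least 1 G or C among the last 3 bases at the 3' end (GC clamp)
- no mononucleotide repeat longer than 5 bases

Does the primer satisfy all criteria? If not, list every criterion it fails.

Fails: GC content.

Base counts: A=8, T=12, G=2, C=4 (length 26).
GC content: GC 6/26 = 23.1%, outside 45.0–58.4% ✗
Tm: Tm = 64.9 + 41·(6 − 16.4)/26 = 48.5°C ✓
GC clamp: 3' end GTA has 1 G/C ✓
homopolymer run: longest run = 5 ✓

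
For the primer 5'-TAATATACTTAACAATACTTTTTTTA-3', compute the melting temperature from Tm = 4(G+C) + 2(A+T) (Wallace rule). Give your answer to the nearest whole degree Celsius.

58°C

Base counts: A=10, T=13, G=0, C=3 (length 26).
Tm = 2·(10+13) + 4·(0+3) = 2·23 + 4·3 = 46 + 12 = 58°C.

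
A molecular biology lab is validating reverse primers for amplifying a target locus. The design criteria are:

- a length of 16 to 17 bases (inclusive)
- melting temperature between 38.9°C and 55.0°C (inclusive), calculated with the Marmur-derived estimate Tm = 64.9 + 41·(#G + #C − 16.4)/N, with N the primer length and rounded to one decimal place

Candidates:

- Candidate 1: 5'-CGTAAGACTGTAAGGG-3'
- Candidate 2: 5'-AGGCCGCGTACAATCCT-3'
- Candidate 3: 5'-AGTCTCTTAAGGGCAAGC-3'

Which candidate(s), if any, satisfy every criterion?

Candidate 1 (16 nt, A=5 T=3 G=6 C=2): length 16 ✓; Tm = 64.9 + 41·(8 − 16.4)/16 = 43.4°C ✓ — passes.
Candidate 2 (17 nt, A=4 T=3 G=4 C=6): length 17 ✓; Tm = 64.9 + 41·(10 − 16.4)/17 = 49.5°C ✓ — passes.
Candidate 3 (18 nt, A=5 T=4 G=5 C=4): length 18, outside 16–17 ✗; Tm = 64.9 + 41·(9 − 16.4)/18 = 48.0°C ✓ — fails.

Candidate 1 and Candidate 2.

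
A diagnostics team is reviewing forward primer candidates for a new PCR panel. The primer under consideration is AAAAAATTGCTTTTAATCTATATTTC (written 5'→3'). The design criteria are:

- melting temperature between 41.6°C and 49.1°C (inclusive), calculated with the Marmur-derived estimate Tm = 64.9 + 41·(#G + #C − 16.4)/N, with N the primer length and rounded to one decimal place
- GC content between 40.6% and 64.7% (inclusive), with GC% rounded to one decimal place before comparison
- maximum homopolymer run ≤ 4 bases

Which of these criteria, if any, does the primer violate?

Fails: GC content, homopolymer run.

Base counts: A=10, T=12, G=1, C=3 (length 26).
Tm: Tm = 64.9 + 41·(4 − 16.4)/26 = 45.3°C ✓
GC content: GC 4/26 = 15.4%, outside 40.6–64.7% ✗
homopolymer run: longest run = 6, exceeds 4 ✗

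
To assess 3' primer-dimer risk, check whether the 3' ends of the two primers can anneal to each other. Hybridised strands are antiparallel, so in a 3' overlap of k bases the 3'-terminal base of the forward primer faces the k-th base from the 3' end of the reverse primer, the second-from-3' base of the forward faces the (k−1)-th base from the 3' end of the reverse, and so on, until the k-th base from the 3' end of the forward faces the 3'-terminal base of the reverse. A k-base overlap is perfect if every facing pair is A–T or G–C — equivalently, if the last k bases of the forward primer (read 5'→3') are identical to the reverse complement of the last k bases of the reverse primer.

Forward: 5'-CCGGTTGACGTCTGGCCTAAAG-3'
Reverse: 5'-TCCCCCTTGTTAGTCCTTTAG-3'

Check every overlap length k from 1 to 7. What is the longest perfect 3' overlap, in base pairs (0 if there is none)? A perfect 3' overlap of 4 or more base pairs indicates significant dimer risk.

Last 7 bases (5'→3') — forward …CCTAAAG, reverse …CCTTTAG.
Reverse complement of the reverse primer's last 7 bases: CTAAAGG; its first k bases are the reverse complement of the reverse primer's last k bases, so a perfect k-base overlap needs the forward primer's last k bases to equal them.
Comparing (forward last k vs required): k=1: G vs C ✗; k=2: AG vs CT ✗; k=3: AAG vs CTA ✗; k=4: AAAG vs CTAA ✗; k=5: TAAAG vs CTAAA ✗; k=6: CTAAAG vs CTAAAG ✓; k=7: CCTAAAG vs CTAAAGG ✗.
Only k = 6 is perfect, so the longest perfect 3' overlap is 6.

Longest perfect overlap: 6 complementary base pairs; significant dimer risk (threshold 4).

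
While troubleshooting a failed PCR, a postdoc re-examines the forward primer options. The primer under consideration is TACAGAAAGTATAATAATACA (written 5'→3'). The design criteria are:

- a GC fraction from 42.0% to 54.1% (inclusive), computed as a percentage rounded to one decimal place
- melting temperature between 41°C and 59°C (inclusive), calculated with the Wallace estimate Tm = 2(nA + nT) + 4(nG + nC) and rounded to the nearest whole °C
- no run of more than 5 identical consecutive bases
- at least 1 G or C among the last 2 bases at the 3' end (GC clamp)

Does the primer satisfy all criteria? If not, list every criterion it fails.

Fails: GC content.

Base counts: A=12, T=5, G=2, C=2 (length 21).
GC content: GC 4/21 = 19.0%, outside 42.0–54.1% ✗
Tm: Tm = 2·17 + 4·4 = 50°C ✓
homopolymer run: longest run = 3 ✓
GC clamp: 3' end CA has 1 G/C ✓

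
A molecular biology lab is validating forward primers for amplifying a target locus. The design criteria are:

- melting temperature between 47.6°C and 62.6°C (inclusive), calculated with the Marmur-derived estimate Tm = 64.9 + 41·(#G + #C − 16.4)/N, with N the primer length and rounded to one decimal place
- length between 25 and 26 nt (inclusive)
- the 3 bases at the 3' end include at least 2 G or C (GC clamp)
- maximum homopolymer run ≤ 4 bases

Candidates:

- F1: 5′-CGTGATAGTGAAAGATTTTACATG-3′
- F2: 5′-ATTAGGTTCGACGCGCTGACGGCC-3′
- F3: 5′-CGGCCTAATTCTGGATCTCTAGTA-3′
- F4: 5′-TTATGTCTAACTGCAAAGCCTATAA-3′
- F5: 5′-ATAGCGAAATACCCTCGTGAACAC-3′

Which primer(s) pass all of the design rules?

F1 (24 nt, A=8 T=8 G=6 C=2): Tm = 64.9 + 41·(8 − 16.4)/24 = 50.6°C ✓; length 24, outside 25–26 ✗; 3' end ATG has 1 G/C, need ≥2 ✗; longest run = 4 ✓ — fails.
F2 (24 nt, A=4 T=5 G=8 C=7): Tm = 64.9 + 41·(15 − 16.4)/24 = 62.5°C ✓; length 24, outside 25–26 ✗; 3' end GCC has 3 G/C ✓; longest run = 2 ✓ — fails.
F3 (24 nt, A=5 T=8 G=5 C=6): Tm = 64.9 + 41·(11 − 16.4)/24 = 55.7°C ✓; length 24, outside 25–26 ✗; 3' end GTA has 1 G/C, need ≥2 ✗; longest run = 2 ✓ — fails.
F4 (25 nt, A=9 T=8 G=3 C=5): Tm = 64.9 + 41·(8 − 16.4)/25 = 51.1°C ✓; length 25 ✓; 3' end TAA has 0 G/C, need ≥2 ✗; longest run = 3 ✓ — fails.
F5 (24 nt, A=9 T=4 G=4 C=7): Tm = 64.9 + 41·(11 − 16.4)/24 = 55.7°C ✓; length 24, outside 25–26 ✗; 3' end CAC has 2 G/C ✓; longest run = 3 ✓ — fails.

None of the candidates satisfy all criteria.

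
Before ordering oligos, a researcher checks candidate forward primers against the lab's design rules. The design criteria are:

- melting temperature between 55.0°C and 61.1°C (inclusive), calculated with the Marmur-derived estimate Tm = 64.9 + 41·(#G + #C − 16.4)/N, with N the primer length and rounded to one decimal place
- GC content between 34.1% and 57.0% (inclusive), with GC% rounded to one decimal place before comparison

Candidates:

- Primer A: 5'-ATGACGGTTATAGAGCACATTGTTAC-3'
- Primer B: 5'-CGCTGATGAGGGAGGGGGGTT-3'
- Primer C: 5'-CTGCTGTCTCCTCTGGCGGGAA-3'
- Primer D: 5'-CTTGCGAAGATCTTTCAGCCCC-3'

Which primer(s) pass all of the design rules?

Primer D only.

Primer A (26 nt, A=8 T=8 G=6 C=4): Tm = 64.9 + 41·(10 − 16.4)/26 = 54.8°C, outside 55.0–61.1°C ✗; GC 10/26 = 38.5% ✓ — fails.
Primer B (21 nt, A=3 T=4 G=12 C=2): Tm = 64.9 + 41·(14 − 16.4)/21 = 60.2°C ✓; GC 14/21 = 66.7%, outside 34.1–57.0% ✗ — fails.
Primer C (22 nt, A=2 T=6 G=7 C=7): Tm = 64.9 + 41·(14 − 16.4)/22 = 60.4°C ✓; GC 14/22 = 63.6%, outside 34.1–57.0% ✗ — fails.
Primer D (22 nt, A=4 T=6 G=4 C=8): Tm = 64.9 + 41·(12 − 16.4)/22 = 56.7°C ✓; GC 12/22 = 54.5% ✓ — passes.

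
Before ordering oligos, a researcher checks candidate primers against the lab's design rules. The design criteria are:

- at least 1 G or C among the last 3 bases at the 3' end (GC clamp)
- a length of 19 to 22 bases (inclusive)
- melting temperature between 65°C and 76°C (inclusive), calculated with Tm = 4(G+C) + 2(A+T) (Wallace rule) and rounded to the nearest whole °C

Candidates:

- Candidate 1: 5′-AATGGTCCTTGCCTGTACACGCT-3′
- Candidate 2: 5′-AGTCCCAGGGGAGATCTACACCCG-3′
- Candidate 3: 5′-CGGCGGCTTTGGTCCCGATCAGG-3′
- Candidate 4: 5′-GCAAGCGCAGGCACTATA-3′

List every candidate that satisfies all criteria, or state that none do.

Candidate 1 (23 nt, A=4 T=7 G=5 C=7): 3' end GCT has 2 G/C ✓; length 23, outside 19–22 ✗; Tm = 2·11 + 4·12 = 70°C ✓ — fails.
Candidate 2 (24 nt, A=6 T=3 G=7 C=8): 3' end CCG has 3 G/C ✓; length 24, outside 19–22 ✗; Tm = 2·9 + 4·15 = 78°C, outside 65–76°C ✗ — fails.
Candidate 3 (23 nt, A=2 T=5 G=9 C=7): 3' end AGG has 2 G/C ✓; length 23, outside 19–22 ✗; Tm = 2·7 + 4·16 = 78°C, outside 65–76°C ✗ — fails.
Candidate 4 (18 nt, A=6 T=2 G=5 C=5): 3' end ATA has 0 G/C, need ≥1 ✗; length 18, outside 19–22 ✗; Tm = 2·8 + 4·10 = 56°C, outside 65–76°C ✗ — fails.

None of the candidates satisfy all criteria.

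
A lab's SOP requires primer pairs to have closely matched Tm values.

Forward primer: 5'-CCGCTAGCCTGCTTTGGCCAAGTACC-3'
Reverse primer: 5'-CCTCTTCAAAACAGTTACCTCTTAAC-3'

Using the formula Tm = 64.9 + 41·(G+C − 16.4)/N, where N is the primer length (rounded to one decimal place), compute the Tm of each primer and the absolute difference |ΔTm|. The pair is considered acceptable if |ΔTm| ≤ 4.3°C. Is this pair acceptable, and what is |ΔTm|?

|ΔTm| = 9.5°C; the pair is not acceptable.

Forward: G+C = 16, N = 26 → Tm = 64.9 + 41·(16 − 16.4)/26 = 64.3°C.
Reverse: G+C = 10, N = 26 → Tm = 64.9 + 41·(10 − 16.4)/26 = 54.8°C.
|ΔTm| = |64.3 − 54.8| = 9.5°C, > 4.3°C.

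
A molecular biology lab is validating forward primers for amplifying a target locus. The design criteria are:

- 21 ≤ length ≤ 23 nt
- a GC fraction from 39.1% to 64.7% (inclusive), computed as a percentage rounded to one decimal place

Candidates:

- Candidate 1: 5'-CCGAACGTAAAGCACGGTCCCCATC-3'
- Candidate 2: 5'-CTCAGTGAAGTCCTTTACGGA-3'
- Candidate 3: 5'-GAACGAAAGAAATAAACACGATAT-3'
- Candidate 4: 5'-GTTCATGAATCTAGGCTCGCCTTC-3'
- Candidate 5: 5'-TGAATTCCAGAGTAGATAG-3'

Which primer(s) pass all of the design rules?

Candidate 1 (25 nt, A=7 T=3 G=5 C=10): length 25, outside 21–23 ✗; GC 15/25 = 60.0% ✓ — fails.
Candidate 2 (21 nt, A=5 T=6 G=5 C=5): length 21 ✓; GC 10/21 = 47.6% ✓ — passes.
Candidate 3 (24 nt, A=14 T=3 G=4 C=3): length 24, outside 21–23 ✗; GC 7/24 = 29.2%, outside 39.1–64.7% ✗ — fails.
Candidate 4 (24 nt, A=4 T=8 G=5 C=7): length 24, outside 21–23 ✗; GC 12/24 = 50.0% ✓ — fails.
Candidate 5 (19 nt, A=7 T=5 G=5 C=2): length 19, outside 21–23 ✗; GC 7/19 = 36.8%, outside 39.1–64.7% ✗ — fails.

Candidate 2 only.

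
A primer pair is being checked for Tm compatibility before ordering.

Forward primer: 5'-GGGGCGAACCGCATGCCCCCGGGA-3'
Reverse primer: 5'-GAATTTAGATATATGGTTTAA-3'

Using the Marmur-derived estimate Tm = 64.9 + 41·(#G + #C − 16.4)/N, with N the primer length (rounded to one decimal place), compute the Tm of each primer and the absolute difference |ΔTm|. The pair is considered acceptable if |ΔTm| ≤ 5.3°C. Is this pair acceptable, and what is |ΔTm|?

|ΔTm| = 28.6°C; the pair is not acceptable.

Forward: G+C = 19, N = 24 → Tm = 64.9 + 41·(19 − 16.4)/24 = 69.3°C.
Reverse: G+C = 4, N = 21 → Tm = 64.9 + 41·(4 − 16.4)/21 = 40.7°C.
|ΔTm| = |69.3 − 40.7| = 28.6°C, > 5.3°C.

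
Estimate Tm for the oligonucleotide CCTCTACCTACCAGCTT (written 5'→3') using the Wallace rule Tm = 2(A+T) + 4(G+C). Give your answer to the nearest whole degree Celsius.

52°C

Base counts: A=3, T=5, G=1, C=8 (length 17).
Tm = 2·(3+5) + 4·(1+8) = 2·8 + 4·9 = 16 + 36 = 52°C.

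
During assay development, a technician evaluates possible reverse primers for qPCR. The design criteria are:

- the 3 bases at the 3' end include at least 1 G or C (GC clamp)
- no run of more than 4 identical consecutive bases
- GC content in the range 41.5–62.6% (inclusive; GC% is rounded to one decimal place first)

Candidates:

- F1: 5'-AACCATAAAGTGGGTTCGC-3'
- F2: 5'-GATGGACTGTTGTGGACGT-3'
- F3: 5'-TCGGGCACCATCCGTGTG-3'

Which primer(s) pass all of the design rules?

F1 and F2.

F1 (19 nt, A=6 T=4 G=5 C=4): 3' end CGC has 3 G/C ✓; longest run = 3 ✓; GC 9/19 = 47.4% ✓ — passes.
F2 (19 nt, A=3 T=6 G=8 C=2): 3' end CGT has 2 G/C ✓; longest run = 2 ✓; GC 10/19 = 52.6% ✓ — passes.
F3 (18 nt, A=2 T=4 G=6 C=6): 3' end GTG has 2 G/C ✓; longest run = 3 ✓; GC 12/18 = 66.7%, outside 41.5–62.6% ✗ — fails.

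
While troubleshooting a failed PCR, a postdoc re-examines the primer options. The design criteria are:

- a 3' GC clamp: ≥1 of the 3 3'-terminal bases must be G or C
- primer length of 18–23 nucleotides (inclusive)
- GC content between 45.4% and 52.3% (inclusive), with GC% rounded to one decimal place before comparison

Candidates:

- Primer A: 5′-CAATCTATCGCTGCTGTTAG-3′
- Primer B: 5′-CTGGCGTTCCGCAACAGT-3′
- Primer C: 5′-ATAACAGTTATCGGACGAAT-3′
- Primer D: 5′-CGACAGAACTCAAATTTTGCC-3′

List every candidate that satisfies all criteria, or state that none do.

Primer A (20 nt, A=4 T=7 G=4 C=5): 3' end TAG has 1 G/C ✓; length 20 ✓; GC 9/20 = 45.0%, outside 45.4–52.3% ✗ — fails.
Primer B (18 nt, A=3 T=4 G=5 C=6): 3' end AGT has 1 G/C ✓; length 18 ✓; GC 11/18 = 61.1%, outside 45.4–52.3% ✗ — fails.
Primer C (20 nt, A=8 T=5 G=4 C=3): 3' end AAT has 0 G/C, need ≥1 ✗; length 20 ✓; GC 7/20 = 35.0%, outside 45.4–52.3% ✗ — fails.
Primer D (21 nt, A=7 T=5 G=3 C=6): 3' end GCC has 3 G/C ✓; length 21 ✓; GC 9/21 = 42.9%, outside 45.4–52.3% ✗ — fails.

None of the candidates satisfy all criteria.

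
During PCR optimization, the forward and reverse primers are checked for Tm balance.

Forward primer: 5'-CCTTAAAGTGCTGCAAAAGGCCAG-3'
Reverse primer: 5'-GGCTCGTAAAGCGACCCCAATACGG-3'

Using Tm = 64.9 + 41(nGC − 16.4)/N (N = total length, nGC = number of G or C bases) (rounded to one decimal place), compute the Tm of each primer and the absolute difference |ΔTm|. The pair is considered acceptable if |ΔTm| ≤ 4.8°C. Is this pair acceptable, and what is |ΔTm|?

Forward: G+C = 12, N = 24 → Tm = 64.9 + 41·(12 − 16.4)/24 = 57.4°C.
Reverse: G+C = 15, N = 25 → Tm = 64.9 + 41·(15 − 16.4)/25 = 62.6°C.
|ΔTm| = |57.4 − 62.6| = 5.2°C, > 4.8°C.

|ΔTm| = 5.2°C; the pair is not acceptable.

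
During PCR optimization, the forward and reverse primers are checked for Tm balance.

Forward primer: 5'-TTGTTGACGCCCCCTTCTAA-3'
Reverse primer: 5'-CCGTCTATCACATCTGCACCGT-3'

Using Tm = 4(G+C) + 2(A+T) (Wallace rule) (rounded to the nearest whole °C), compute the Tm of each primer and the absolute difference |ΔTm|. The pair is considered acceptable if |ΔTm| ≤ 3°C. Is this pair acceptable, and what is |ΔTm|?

Forward: A=3 T=7 G=3 C=7 → Tm = 2·10 + 4·10 = 60°C.
Reverse: A=4 T=6 G=3 C=9 → Tm = 2·10 + 4·12 = 68°C.
|ΔTm| = |60 − 68| = 8°C, > 3°C.

|ΔTm| = 8°C; the pair is not acceptable.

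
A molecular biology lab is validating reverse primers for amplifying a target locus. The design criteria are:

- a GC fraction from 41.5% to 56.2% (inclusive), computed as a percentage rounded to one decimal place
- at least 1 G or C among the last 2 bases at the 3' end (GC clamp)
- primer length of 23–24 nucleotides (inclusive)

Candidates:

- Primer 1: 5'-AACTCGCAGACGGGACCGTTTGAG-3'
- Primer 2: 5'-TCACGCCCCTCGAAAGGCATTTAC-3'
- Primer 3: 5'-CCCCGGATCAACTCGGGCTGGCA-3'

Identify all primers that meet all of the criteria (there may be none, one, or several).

Primer 1 (24 nt, A=6 T=4 G=8 C=6): GC 14/24 = 58.3%, outside 41.5–56.2% ✗; 3' end AG has 1 G/C ✓; length 24 ✓ — fails.
Primer 2 (24 nt, A=6 T=5 G=4 C=9): GC 13/24 = 54.2% ✓; 3' end AC has 1 G/C ✓; length 24 ✓ — passes.
Primer 3 (23 nt, A=4 T=3 G=7 C=9): GC 16/23 = 69.6%, outside 41.5–56.2% ✗; 3' end CA has 1 G/C ✓; length 23 ✓ — fails.

Primer 2 only.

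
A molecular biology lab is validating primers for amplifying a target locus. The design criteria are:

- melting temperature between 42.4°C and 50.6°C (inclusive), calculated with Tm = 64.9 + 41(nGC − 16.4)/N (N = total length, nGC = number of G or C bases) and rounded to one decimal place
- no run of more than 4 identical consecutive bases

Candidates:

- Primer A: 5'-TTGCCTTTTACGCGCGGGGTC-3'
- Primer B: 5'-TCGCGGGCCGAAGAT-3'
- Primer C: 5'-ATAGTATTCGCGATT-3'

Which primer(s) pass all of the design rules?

Primer A (21 nt, A=1 T=7 G=7 C=6): Tm = 64.9 + 41·(13 − 16.4)/21 = 58.3°C, outside 42.4–50.6°C ✗; longest run = 4 ✓ — fails.
Primer B (15 nt, A=3 T=2 G=6 C=4): Tm = 64.9 + 41·(10 − 16.4)/15 = 47.4°C ✓; longest run = 3 ✓ — passes.
Primer C (15 nt, A=4 T=6 G=3 C=2): Tm = 64.9 + 41·(5 − 16.4)/15 = 33.7°C, outside 42.4–50.6°C ✗; longest run = 2 ✓ — fails.

Primer B only.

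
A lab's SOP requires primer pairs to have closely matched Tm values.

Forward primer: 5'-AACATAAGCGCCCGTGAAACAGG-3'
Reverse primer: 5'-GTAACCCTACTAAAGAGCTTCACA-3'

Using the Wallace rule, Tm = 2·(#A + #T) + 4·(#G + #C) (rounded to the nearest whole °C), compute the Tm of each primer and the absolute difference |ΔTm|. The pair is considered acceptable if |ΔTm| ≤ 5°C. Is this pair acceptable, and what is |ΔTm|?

|ΔTm| = 2°C; the pair is acceptable.

Forward: A=9 T=2 G=6 C=6 → Tm = 2·11 + 4·12 = 70°C.
Reverse: A=9 T=5 G=3 C=7 → Tm = 2·14 + 4·10 = 68°C.
|ΔTm| = |70 − 68| = 2°C, ≤ 5°C.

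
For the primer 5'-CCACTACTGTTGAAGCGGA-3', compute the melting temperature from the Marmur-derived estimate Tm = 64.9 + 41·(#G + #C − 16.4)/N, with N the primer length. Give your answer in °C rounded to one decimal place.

Base counts: A=5, T=4, G=5, C=5; G+C = 10, N = 19.
Tm = 64.9 + 41·(10 − 16.4)/19 = 64.9 + -262.40/19 = 51.1°C.

51.1°C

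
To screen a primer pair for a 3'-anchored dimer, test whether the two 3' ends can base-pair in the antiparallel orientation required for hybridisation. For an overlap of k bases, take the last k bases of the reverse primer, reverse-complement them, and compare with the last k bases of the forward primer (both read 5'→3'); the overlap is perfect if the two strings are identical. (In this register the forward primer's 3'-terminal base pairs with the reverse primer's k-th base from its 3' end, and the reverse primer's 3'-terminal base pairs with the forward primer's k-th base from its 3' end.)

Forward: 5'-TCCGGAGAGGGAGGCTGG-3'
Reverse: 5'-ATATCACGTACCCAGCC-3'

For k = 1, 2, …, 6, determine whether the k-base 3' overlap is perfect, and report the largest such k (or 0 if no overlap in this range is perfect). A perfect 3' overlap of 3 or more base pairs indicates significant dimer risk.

Last 6 bases (5'→3') — forward …GGCTGG, reverse …CCAGCC.
Reverse complement of the reverse primer's last 6 bases: GGCTGG; its first k bases are the reverse complement of the reverse primer's last k bases, so a perfect k-base overlap needs the forward primer's last k bases to equal them.
Comparing (forward last k vs required): k=1: G vs G ✓; k=2: GG vs GG ✓; k=3: TGG vs GGC ✗; k=4: CTGG vs GGCT ✗; k=5: GCTGG vs GGCTG ✗; k=6: GGCTGG vs GGCTGG ✓.
Perfect overlaps at k = 1, 2, 6; the largest is 6.

Longest perfect overlap: 6 complementary base pairs; significant dimer risk (threshold 3).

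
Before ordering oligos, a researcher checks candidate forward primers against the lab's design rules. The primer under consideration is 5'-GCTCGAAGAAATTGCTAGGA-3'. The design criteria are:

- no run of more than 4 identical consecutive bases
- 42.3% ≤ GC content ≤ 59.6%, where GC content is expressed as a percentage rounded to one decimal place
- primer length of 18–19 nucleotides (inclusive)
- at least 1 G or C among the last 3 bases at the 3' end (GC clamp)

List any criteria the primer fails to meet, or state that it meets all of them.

Fails: length.

Base counts: A=7, T=4, G=6, C=3 (length 20).
homopolymer run: longest run = 3 ✓
GC content: GC 9/20 = 45.0% ✓
length: length 20, outside 18–19 ✗
GC clamp: 3' end GGA has 2 G/C ✓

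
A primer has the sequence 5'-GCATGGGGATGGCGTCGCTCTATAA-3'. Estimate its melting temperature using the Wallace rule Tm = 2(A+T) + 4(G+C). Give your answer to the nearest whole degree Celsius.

78°C

Base counts: A=5, T=6, G=9, C=5 (length 25).
Tm = 2·(5+6) + 4·(9+5) = 2·11 + 4·14 = 22 + 56 = 78°C.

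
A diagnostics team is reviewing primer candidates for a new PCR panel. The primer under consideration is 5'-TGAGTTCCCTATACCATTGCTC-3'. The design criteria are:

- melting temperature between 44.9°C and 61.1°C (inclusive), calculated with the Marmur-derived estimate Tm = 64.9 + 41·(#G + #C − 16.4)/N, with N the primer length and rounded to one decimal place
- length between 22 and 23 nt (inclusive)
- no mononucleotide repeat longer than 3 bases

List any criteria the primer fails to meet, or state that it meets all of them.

Base counts: A=4, T=8, G=3, C=7 (length 22).
Tm: Tm = 64.9 + 41·(10 − 16.4)/22 = 53.0°C ✓
length: length 22 ✓
homopolymer run: longest run = 3 ✓

Meets all criteria.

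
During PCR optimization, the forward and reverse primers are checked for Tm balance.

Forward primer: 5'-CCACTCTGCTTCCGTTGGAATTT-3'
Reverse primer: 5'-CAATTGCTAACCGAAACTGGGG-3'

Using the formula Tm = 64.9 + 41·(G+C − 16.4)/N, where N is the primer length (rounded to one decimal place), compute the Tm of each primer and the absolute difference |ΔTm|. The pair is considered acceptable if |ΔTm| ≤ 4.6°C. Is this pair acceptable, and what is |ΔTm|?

Forward: G+C = 11, N = 23 → Tm = 64.9 + 41·(11 − 16.4)/23 = 55.3°C.
Reverse: G+C = 11, N = 22 → Tm = 64.9 + 41·(11 − 16.4)/22 = 54.8°C.
|ΔTm| = |55.3 − 54.8| = 0.5°C, ≤ 4.6°C.

|ΔTm| = 0.5°C; the pair is acceptable.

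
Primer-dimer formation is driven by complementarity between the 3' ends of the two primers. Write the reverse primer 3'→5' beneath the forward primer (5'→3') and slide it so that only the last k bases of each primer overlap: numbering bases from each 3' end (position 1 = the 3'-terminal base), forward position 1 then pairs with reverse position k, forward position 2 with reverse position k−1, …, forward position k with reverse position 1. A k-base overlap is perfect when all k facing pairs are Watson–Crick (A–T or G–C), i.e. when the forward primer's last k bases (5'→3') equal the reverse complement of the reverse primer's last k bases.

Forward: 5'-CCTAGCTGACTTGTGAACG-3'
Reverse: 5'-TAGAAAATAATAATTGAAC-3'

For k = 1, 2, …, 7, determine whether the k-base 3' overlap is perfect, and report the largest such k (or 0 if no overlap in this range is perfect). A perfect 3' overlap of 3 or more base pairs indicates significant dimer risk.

Last 7 bases (5'→3') — forward …GTGAACG, reverse …ATTGAAC.
Reverse complement of the reverse primer's last 7 bases: GTTCAAT; its first k bases are the reverse complement of the reverse primer's last k bases, so a perfect k-base overlap needs the forward primer's last k bases to equal them.
Comparing (forward last k vs required): k=1: G vs G ✓; k=2: CG vs GT ✗; k=3: ACG vs GTT ✗; k=4: AACG vs GTTC ✗; k=5: GAACG vs GTTCA ✗; k=6: TGAACG vs GTTCAA ✗; k=7: GTGAACG vs GTTCAAT ✗.
Only k = 1 is perfect, so the longest perfect 3' overlap is 1.

Longest perfect overlap: 1 complementary base pair; below the dimer-risk threshold (threshold 3).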